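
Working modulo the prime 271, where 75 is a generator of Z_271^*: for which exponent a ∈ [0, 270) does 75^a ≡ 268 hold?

Baby-step giant-step with m = ceil(sqrt(270)) = 17.
Baby table (75^j mod 271 for j=0..16):
  0:1  1:75  2:205  3:199  4:20  5:145  6:35  7:186
  8:129  9:190  10:158  11:197  12:141  13:6  14:179  15:146
  16:110
Giant step factor: 75^(-17) ≡ 201 (mod 271).
Scan 268·201^i mod 271 for i = 0, 1, …:
  i=0: 268   i=1: 210   i=2: 205
Match at i=2, j=2: a = 2·17 + 2 = 36.

36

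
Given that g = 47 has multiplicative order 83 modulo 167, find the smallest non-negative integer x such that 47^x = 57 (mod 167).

59

Baby-step giant-step with m = ceil(sqrt(83)) = 10.
Baby table (47^j mod 167 for j=0..9):
  0:1  1:47  2:38  3:116  4:108  5:66  6:96  7:3
  8:141  9:114
Giant step factor: 47^(-10) ≡ 12 (mod 167).
Scan 57·12^i mod 167 for i = 0, 1, …:
  i=0: 57   i=1: 16   i=2: 25   i=3: 133
  i=4: 93   i=5: 114
Match at i=5, j=9: x = 5·10 + 9 = 59.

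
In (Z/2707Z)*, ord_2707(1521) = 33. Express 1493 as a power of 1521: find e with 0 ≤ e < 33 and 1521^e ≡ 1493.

Successive powers of 1521 modulo 2707:
  1521^0=1  1521^1=1521  1521^2=1663  1521^3=1085  1521^4=1722  1521^5=1493
So 1521^5 ≡ 1493 (mod 2707), giving e = 5.

5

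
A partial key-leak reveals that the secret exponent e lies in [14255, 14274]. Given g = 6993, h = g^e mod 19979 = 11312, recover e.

14255

Compute 6993^14255 mod 19979 = 11312, then multiply by 6993 repeatedly:
  6993^14255=11312
Found 11312 at exponent 14255.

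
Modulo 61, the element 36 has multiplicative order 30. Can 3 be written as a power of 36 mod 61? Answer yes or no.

3 ∈ ⟨36⟩ iff 3^30 ≡ 1 (mod 61), since |⟨36⟩| = 30.
3^30 mod 61 = 1.
Since 1 = 1, 3 lies in the subgroup.

yes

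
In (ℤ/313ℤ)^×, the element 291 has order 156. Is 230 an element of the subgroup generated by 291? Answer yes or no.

yes

230 ∈ ⟨291⟩ iff 230^156 ≡ 1 (mod 313), since |⟨291⟩| = 156.
230^156 mod 313 = 1.
Since 1 = 1, 230 lies in the subgroup.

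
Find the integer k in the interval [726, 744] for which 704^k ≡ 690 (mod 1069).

Compute 704^726 mod 1069 = 334, then multiply by 704 repeatedly:
  704^726=334  704^727=1025  704^728=25  704^729=496  704^730=690
Found 690 at exponent 730.

730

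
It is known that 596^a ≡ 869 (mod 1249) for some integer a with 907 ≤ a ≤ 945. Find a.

Compute 596^907 mod 1249 = 668, then multiply by 596 repeatedly:
  596^907=668  596^908=946  596^909=517  596^910=878  596^911=1206
  596^912=601  596^913=982  596^914=740  596^915=143  596^916=296
  596^917=307  596^918=618  596^919=1122  596^920=497  596^921=199
  596^922=1198  596^923=829  596^924=729  596^925=1081  596^926=1041
  596^927=932  596^928=916  596^929=123  596^930=866  596^931=299
  596^932=846  596^933=869
Found 869 at exponent 933.

933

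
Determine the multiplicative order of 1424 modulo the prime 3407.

1703

The order of 1424 must divide p − 1 = 3406 = 2 · 13 · 131.
Divisors: 1, 2, 13, 26, 131, 262, 1703, 3406.
Check each in increasing order: 1424^1 ≡ 1424;  1424^2 ≡ 611;  1424^13 ≡ 1164;  1424^26 ≡ 2317;  1424^131 ≡ 841;  1424^262 ≡ 2032;  1424^1703 ≡ 1.
Smallest exponent giving 1 is 1703.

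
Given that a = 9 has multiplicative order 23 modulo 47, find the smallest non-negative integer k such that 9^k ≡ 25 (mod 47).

15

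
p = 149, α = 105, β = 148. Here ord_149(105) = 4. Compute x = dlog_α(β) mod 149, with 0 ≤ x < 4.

2

Successive powers of 105 modulo 149:
  105^0=1  105^1=105  105^2=148
So 105^2 ≡ 148 (mod 149), giving x = 2.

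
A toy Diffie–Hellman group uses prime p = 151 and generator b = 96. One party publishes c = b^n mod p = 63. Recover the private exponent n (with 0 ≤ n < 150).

59

Baby-step giant-step with m = ceil(sqrt(150)) = 13.
Baby table (96^j mod 151 for j=0..12):
  0:1  1:96  2:5  3:27  4:25  5:135  6:125  7:71
  8:21  9:53  10:105  11:114  12:72
Giant step factor: 96^(-13) ≡ 111 (mod 151).
Scan 63·111^i mod 151 for i = 0, 1, …:
  i=0: 63   i=1: 47   i=2: 83   i=3: 2
  i=4: 71
Match at i=4, j=7: n = 4·13 + 7 = 59.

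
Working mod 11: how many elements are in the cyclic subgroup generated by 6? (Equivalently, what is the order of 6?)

10

The order of 6 must divide p − 1 = 10 = 2 · 5.
Divisors: 1, 2, 5, 10.
Check each in increasing order: 6^1 ≡ 6;  6^2 ≡ 3;  6^5 ≡ 10;  6^10 ≡ 1.
Smallest exponent giving 1 is 10.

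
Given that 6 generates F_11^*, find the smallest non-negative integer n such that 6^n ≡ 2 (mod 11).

9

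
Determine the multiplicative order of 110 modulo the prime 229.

228

The order of 110 must divide p − 1 = 228 = 2^2 · 3 · 19.
Divisors: 1, 2, 3, 4, 6, 12, 19, 38, 57, 76, 114, 228.
Check each in increasing order: 110^1 ≡ 110;  110^2 ≡ 192;  110^3 ≡ 52;  110^4 ≡ 224;  110^6 ≡ 185;  110^12 ≡ 104;  110^19 ≡ 211;  110^38 ≡ 95;  110^57 ≡ 122;  110^76 ≡ 94;  110^114 ≡ 228;  110^228 ≡ 1.
Smallest exponent giving 1 is 228.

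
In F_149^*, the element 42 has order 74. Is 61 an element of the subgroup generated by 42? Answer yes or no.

yes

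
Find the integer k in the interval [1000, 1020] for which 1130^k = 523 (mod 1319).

Compute 1130^1000 mod 1319 = 1251, then multiply by 1130 repeatedly:
  1130^1000=1251  1130^1001=981  1130^1002=570  1130^1003=428  1130^1004=886
  1130^1005=59  1130^1006=720  1130^1007=1096  1130^1008=1258  1130^1009=977
  1130^1010=7  1130^1011=1315  1130^1012=756  1130^1013=887  1130^1014=1189
  1130^1015=828  1130^1016=469  1130^1017=1051  1130^1018=530  1130^1019=74
  1130^1020=523
Found 523 at exponent 1020.

1020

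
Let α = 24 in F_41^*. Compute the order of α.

40

The order of 24 must divide p − 1 = 40 = 2^3 · 5.
Divisors: 1, 2, 4, 5, 8, 10, 20, 40.
Check each in increasing order: 24^1 ≡ 24;  24^2 ≡ 2;  24^4 ≡ 4;  24^5 ≡ 14;  24^8 ≡ 16;  24^10 ≡ 32;  24^20 ≡ 40;  24^40 ≡ 1.
Smallest exponent giving 1 is 40.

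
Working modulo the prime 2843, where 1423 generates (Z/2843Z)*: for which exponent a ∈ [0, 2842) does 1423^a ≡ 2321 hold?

2144

Baby-step giant-step with m = ceil(sqrt(2842)) = 54.
Baby table (1423^j mod 2843 for j=0..53):
  0:1  1:1423  2:713  3:2491  4:2315  5:2051  6:1655  7:1061
  8:170  9:255  10:1804  11:2706  12:1216  13:1824  14:2736  15:1261
  16:470  17:705  18:2479  19:2297  20:2024  21:193  22:1711  23:1145
  24:296  25:444  26:666  27:999  28:77  29:1537  30:884  31:1326
  32:1989  33:1562  34:2343  35:2093  36:1718  37:2577  38:2444  39:823
  40:2656  41:1141  42:290  43:435  44:2074  45:268  46:402  47:603
  48:2326  49:646  50:969  51:32  52:48  53:72
Giant step factor: 1423^(-54) ≡ 974 (mod 2843).
Scan 2321·974^i mod 2843 for i = 0, 1, …:
  i=0: 2321   i=1: 469   i=2: 1926   i=3: 2387
  i=4: 2207   i=5: 310   i=6: 582   i=7: 1111
  i=8: 1774   i=9: 2175     …   i=38: 2396
  i=39: 2444
Match at i=39, j=38: a = 39·54 + 38 = 2144.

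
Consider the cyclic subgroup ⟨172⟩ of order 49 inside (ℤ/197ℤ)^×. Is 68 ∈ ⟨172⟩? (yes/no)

68 ∈ ⟨172⟩ iff 68^49 ≡ 1 (mod 197), since |⟨172⟩| = 49.
68^49 mod 197 = 183.
Since 183 ≠ 1, 68 does not lie in the subgroup.

no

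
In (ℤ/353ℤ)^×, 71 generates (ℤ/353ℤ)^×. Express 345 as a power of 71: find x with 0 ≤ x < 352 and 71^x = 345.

Baby-step giant-step with m = ceil(sqrt(352)) = 19.
Baby table (71^j mod 353 for j=0..18):
  0:1  1:71  2:99  3:322  4:270  5:108  6:255  7:102
  8:182  9:214  10:15  11:6  12:73  13:241  14:167  15:208
  16:295  17:118  18:259
Giant step factor: 71^(-19) ≡ 107 (mod 353).
Scan 345·107^i mod 353 for i = 0, 1, …:
  i=0: 345   i=1: 203   i=2: 188   i=3: 348
  i=4: 171   i=5: 294   i=6: 41   i=7: 151
  i=8: 272   i=9: 158   i=10: 315   i=11: 170
  i=12: 187   i=13: 241
Match at i=13, j=13: x = 13·19 + 13 = 260.

260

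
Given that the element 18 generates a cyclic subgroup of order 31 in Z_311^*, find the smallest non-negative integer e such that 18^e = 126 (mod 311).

20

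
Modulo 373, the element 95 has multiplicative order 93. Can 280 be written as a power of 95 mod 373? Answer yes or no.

280 ∈ ⟨95⟩ iff 280^93 ≡ 1 (mod 373), since |⟨95⟩| = 93.
280^93 mod 373 = 372.
Since 372 ≠ 1, 280 does not lie in the subgroup.

no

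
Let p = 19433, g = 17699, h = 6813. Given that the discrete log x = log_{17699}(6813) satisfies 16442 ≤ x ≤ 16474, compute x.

16456

Compute 17699^16442 mod 19433 = 19370, then multiply by 17699 repeatedly:
  17699^16442=19370  17699^16443=12077  17699^16444=7256  17699^16445=10680  17699^16446=529
  17699^16447=15498  17699^16448=2307  17699^16449=2860  17699^16450=15608  17699^16451=5897
  17699^16452=15793  17699^16453=15468  17699^16454=15461  17699^16455=8166  17699^16456=6813
Found 6813 at exponent 16456.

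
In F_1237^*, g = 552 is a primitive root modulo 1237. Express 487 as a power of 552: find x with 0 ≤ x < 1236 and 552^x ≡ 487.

Baby-step giant-step with m = ceil(sqrt(1236)) = 36.
Baby table (552^j mod 1237 for j=0..35):
  0:1  1:552  2:402  3:481  4:794  5:390  6:42  7:918
  8:803  9:410  10:1186  11:299  12:527  13:209  14:327  15:1139
  16:332  17:188  18:1105  19:119  20:127  21:832  22:337  23:474
  24:641  25:50  26:386  27:308  28:547  29:116  30:945  31:863
  32:131  33:566  34:708  35:1161
Giant step factor: 552^(-36) ≡ 1202 (mod 1237).
Scan 487·1202^i mod 1237 for i = 0, 1, …:
  i=0: 487   i=1: 273   i=2: 341   i=3: 435
  i=4: 856   i=5: 965   i=6: 861   i=7: 790
  i=8: 801   i=9: 416     …   i=15: 1086
  i=16: 337
Match at i=16, j=22: x = 16·36 + 22 = 598.

598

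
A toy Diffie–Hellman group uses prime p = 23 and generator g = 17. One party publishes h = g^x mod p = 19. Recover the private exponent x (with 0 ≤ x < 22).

21

Successive powers of 17 modulo 23:
  17^0=1  17^1=17  17^2=13  17^3=14  17^4=8  17^5=21
  17^6=12  17^7=20  17^8=18  17^9=7  17^10=4  17^11=22
  17^12=6  17^13=10  17^14=9  17^15=15  17^16=2  17^17=11
  17^18=3  17^19=5  17^20=16  17^21=19
So 17^21 ≡ 19 (mod 23), giving x = 21.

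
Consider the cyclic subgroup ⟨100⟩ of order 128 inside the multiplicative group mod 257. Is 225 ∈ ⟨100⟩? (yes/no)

225 ∈ ⟨100⟩ iff 225^128 ≡ 1 (mod 257), since |⟨100⟩| = 128.
225^128 mod 257 = 1.
Since 1 = 1, 225 lies in the subgroup.

yes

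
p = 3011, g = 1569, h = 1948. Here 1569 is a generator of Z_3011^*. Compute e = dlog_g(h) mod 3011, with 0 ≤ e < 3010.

2595

Baby-step giant-step with m = ceil(sqrt(3010)) = 55.
Baby table (1569^j mod 3011 for j=0..54):
  0:1  1:1569  2:1774  3:1242  4:581  5:2267  6:932  7:1973
  8:329  9:1320  10:2523  11:2133  12:1456  13:2126  14:2517  15:1752
  16:2856  17:696  18:2042  19:194  20:275  21:902  22:68  23:1307
  24:192  25:148  26:365  27:595  28:145  29:1680  30:1295  31:2441
  32:2948  33:516  34:2656  35:40  36:2540  37:1707  38:1504  39:2163
  40:350  41:1148  42:634  43:1116  44:1613  45:1557  46:1012  47:1031
  48:732  49:1317  50:827  51:2833  52:741  53:383  54:1738
Giant step factor: 1569^(-55) ≡ 1070 (mod 3011).
Scan 1948·1070^i mod 3011 for i = 0, 1, …:
  i=0: 1948   i=1: 748   i=2: 2445   i=3: 2602
  i=4: 1976   i=5: 598   i=6: 1528   i=7: 2998
  i=8: 1145   i=9: 2684     …   i=46: 613
  i=47: 2523
Match at i=47, j=10: e = 47·55 + 10 = 2595.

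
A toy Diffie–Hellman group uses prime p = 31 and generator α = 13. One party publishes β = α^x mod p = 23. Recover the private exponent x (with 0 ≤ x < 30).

Successive powers of 13 modulo 31:
  13^0=1  13^1=13  13^2=14  13^3=27  13^4=10  13^5=6
  13^6=16  13^7=22  13^8=7  13^9=29  13^10=5  13^11=3
  13^12=8  13^13=11  13^14=19  13^15=30  13^16=18  13^17=17
  13^18=4  13^19=21  13^20=25  13^21=15  13^22=9  13^23=24
  13^24=2  13^25=26  13^26=28  13^27=23
So 13^27 ≡ 23 (mod 31), giving x = 27.

27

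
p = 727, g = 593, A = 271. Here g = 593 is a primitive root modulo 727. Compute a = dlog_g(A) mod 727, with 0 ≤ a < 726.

413

Baby-step giant-step with m = ceil(sqrt(726)) = 27.
Baby table (593^j mod 727 for j=0..26):
  0:1  1:593  2:508  3:266  4:706  5:633  6:237  7:230
  8:441  9:520  10:112  11:259  12:190  13:712  14:556  15:377
  16:372  17:315  18:683  19:80  20:185  21:655  22:197  23:501
  24:477  25:58  26:225
Giant step factor: 593^(-27) ≡ 532 (mod 727).
Scan 271·532^i mod 727 for i = 0, 1, …:
  i=0: 271   i=1: 226   i=2: 277   i=3: 510
  i=4: 149   i=5: 25   i=6: 214   i=7: 436
  i=8: 39   i=9: 392     …   i=14: 680
  i=15: 441
Match at i=15, j=8: a = 15·27 + 8 = 413.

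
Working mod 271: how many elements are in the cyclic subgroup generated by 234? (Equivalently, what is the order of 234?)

The order of 234 must divide p − 1 = 270 = 2 · 3^3 · 5.
Divisors: 1, 2, 3, 5, 6, 9, 10, 15, 18, 27, 30, 45, 54, 90, 135, 270.
Check each in increasing order: 234^1 ≡ 234;  234^2 ≡ 14;  234^3 ≡ 24;  234^5 ≡ 65;  234^6 ≡ 34;  234^9 ≡ 3;  234^10 ≡ 160;  234^15 ≡ 102;  234^18 ≡ 9;  234^27 ≡ 27;  234^30 ≡ 106;  234^45 ≡ 243;  234^54 ≡ 187;  234^90 ≡ 242;  234^135 ≡ 270;  234^270 ≡ 1.
Smallest exponent giving 1 is 270.

270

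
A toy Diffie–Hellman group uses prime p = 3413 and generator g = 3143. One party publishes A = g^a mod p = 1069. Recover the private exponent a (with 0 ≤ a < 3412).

Baby-step giant-step with m = ceil(sqrt(3412)) = 59.
Baby table (3143^j mod 3413 for j=0..58):
  0:1  1:3143  2:1227  3:3184  4:396  5:2296  6:1246  7:1467
  8:3231  9:1358  10:1944  11:722  12:3014  13:1927  14:1899  15:2633
  16:2407  17:1993  18:1144  19:1703  20:945  21:825  22:2508  23:2027
  24:2203  25:2465  26:3398  27:637  28:2073  29:22  30:886  31:3103
  32:1788  33:1886  34:2730  35:108  36:1557  37:2822  38:2572  39:1812
  40:2232  41:1461  42:1438  43:822  44:3318  45:1759  46:2890  47:1277
  48:3336  49:312  50:1085  51:568  52:225  53:684  54:3035  55:3083
  56:362  57:1237  58:484
Giant step factor: 3143^(-59) ≡ 3368 (mod 3413).
Scan 1069·3368^i mod 3413 for i = 0, 1, …:
  i=0: 1069   i=1: 3090   i=2: 883   i=3: 1221
  i=4: 3076   i=5: 1513   i=6: 175   i=7: 2364
  i=8: 2836   i=9: 2074     …   i=40: 3323
  i=41: 637
Match at i=41, j=27: a = 41·59 + 27 = 2446.

2446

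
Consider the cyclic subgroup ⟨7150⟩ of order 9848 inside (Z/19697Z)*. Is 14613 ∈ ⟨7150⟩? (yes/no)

yes

14613 ∈ ⟨7150⟩ iff 14613^9848 ≡ 1 (mod 19697), since |⟨7150⟩| = 9848.
14613^9848 mod 19697 = 1.
Since 1 = 1, 14613 lies in the subgroup.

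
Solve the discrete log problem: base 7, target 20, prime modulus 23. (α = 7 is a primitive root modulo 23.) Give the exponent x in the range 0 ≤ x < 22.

Successive powers of 7 modulo 23:
  7^0=1  7^1=7  7^2=3  7^3=21  7^4=9  7^5=17
  7^6=4  7^7=5  7^8=12  7^9=15  7^10=13  7^11=22
  7^12=16  7^13=20
So 7^13 ≡ 20 (mod 23), giving x = 13.

13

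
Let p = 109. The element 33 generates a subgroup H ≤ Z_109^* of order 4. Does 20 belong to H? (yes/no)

no

⟨33⟩ has order 4; its elements mod 109 are {1, 33, 76, 108}.
20 is not in this set.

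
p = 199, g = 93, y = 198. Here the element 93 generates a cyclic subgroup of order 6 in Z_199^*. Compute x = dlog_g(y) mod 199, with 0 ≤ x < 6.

Successive powers of 93 modulo 199:
  93^0=1  93^1=93  93^2=92  93^3=198
So 93^3 ≡ 198 (mod 199), giving x = 3.

3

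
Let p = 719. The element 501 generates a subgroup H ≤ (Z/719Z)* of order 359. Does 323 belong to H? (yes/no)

yes

323 ∈ ⟨501⟩ iff 323^359 ≡ 1 (mod 719), since |⟨501⟩| = 359.
323^359 mod 719 = 1.
Since 1 = 1, 323 lies in the subgroup.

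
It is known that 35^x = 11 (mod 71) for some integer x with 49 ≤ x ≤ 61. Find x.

59

Compute 35^49 mod 71 = 46, then multiply by 35 repeatedly:
  35^49=46  35^50=48  35^51=47  35^52=12  35^53=65
  35^54=3  35^55=34  35^56=54  35^57=44  35^58=49
  35^59=11
Found 11 at exponent 59.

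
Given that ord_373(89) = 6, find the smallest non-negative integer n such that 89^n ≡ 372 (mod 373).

Successive powers of 89 modulo 373:
  89^0=1  89^1=89  89^2=88  89^3=372
So 89^3 ≡ 372 (mod 373), giving n = 3.

3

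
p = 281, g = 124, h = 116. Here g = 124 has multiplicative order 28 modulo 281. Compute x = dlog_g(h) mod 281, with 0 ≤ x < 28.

6

Successive powers of 124 modulo 281:
  124^0=1  124^1=124  124^2=202  124^3=39  124^4=59  124^5=10
  124^6=116
So 124^6 ≡ 116 (mod 281), giving x = 6.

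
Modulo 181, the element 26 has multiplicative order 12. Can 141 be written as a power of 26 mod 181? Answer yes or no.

no

⟨26⟩ has order 12; its elements mod 181 are {1, 7, 19, 26, 48, 49, 132, 133, 155, 162, 174, 180}.
141 is not in this set.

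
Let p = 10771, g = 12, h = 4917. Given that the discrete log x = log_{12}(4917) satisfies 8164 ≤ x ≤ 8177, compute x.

Compute 12^8164 mod 10771 = 9629, then multiply by 12 repeatedly:
  12^8164=9629  12^8165=7838  12^8166=7888  12^8167=8488  12^8168=4917
Found 4917 at exponent 8168.

8168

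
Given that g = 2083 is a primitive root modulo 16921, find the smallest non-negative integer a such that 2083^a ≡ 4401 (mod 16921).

16390

Baby-step giant-step with m = ceil(sqrt(16920)) = 131.
Baby table (2083^j mod 16921 for j=0..130):
  0:1  1:2083  2:7113  3:10504  4:979  5:8737  6:9096  7:12369
  8:10865  9:8418  10:4538  11:10736  12:10447  13:695  14:9400  15:2603
  16:7329  17:3565  18:14497  19:10187  20:587  21:4409  22:12765  23:6604
  24:16280  25:1556  26:9237  27:1494  28:15459  29:434  30:7209  31:7420
  32:6987  33:1861  34:1554  35:5071  36:4189  37:11372  38:15397  39:6656
  40:6149  41:16091  42:13973  43:1639  44:12916  45:16559  46:7399  47:14007
  48:4777  49:943  50:1433  51:6843  52:6487  53:9463  54:15385  55:15502
  56:5398  57:8490  58:2225  59:15242  60:5290  61:3499  62:12387  63:14517
  64:1084  65:7479  66:11437  67:15424  68:12134  69:12069  70:12042  71:6564
  72:644  73:4693  74:12102  75:13097  76:4399  77:8856  78:3158  79:12766
  80:8687  81:6472  82:12060  83:10216  84:10231  85:7634  86:12803  87:1153
  88:15838  89:11525  90:12597  91:12001  92:5766  93:13589  94:13975  95:5805
  96:10221  97:3725  98:9357  99:14560  100:6048  101:8760  102:6242  103:6758
  104:15563  105:14014  106:2437  107:16892  108:7277  109:13696  110:16883  111:5451
  112:442  113:6952  114:13561  115:6414  116:9693  117:3766  118:10155  119:1615
  120:13687  121:15057  122:9118  123:7432  124:15062  125:2612  126:9155  127:16819
  128:7507  129:2077  130:11536
Giant step factor: 2083^(-131) ≡ 2668 (mod 16921).
Scan 4401·2668^i mod 16921 for i = 0, 1, …:
  i=0: 4401   i=1: 15615   i=2: 1318   i=3: 13777
  i=4: 4624   i=5: 1423   i=6: 6260   i=7: 653
  i=8: 16262   i=9: 1572     …   i=124: 10028
  i=125: 2603
Match at i=125, j=15: a = 125·131 + 15 = 16390.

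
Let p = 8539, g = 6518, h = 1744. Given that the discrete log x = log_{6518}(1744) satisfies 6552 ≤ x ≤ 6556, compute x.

6555

Compute 6518^6552 mod 8539 = 407, then multiply by 6518 repeatedly:
  6518^6552=407  6518^6553=5736  6518^6554=3506  6518^6555=1744
Found 1744 at exponent 6555.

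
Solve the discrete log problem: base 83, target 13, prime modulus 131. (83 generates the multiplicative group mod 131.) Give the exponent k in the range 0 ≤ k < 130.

Baby-step giant-step with m = ceil(sqrt(130)) = 12.
Baby table (83^j mod 131 for j=0..11):
  0:1  1:83  2:77  3:103  4:34  5:71  6:129  7:96
  8:108  9:56  10:63  11:120
Giant step factor: 83^(-12) ≡ 33 (mod 131).
Scan 13·33^i mod 131 for i = 0, 1, …:
  i=0: 13   i=1: 36   i=2: 9   i=3: 35
  i=4: 107   i=5: 125   i=6: 64   i=7: 16
  i=8: 4   i=9: 1
Match at i=9, j=0: k = 9·12 + 0 = 108.

108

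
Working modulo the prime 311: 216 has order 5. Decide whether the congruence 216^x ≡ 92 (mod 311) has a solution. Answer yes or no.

92 ∈ ⟨216⟩ iff 92^5 ≡ 1 (mod 311), since |⟨216⟩| = 5.
92^5 mod 311 = 291.
Since 291 ≠ 1, 92 does not lie in the subgroup.

no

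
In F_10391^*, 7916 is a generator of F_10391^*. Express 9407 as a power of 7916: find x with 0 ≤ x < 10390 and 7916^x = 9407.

5405

Baby-step giant-step with m = ceil(sqrt(10390)) = 102.
Baby table (7916^j mod 10391 for j=0..101):
  0:1  1:7916  2:5326  3:4329  4:9237  5:9016  6:5268  7:2405
  8:1668  9:7318  10:9854  11:9418  12:7854  13:2911  14:6629  15:614
  16:7827  17:7390  18:8301  19:8423  20:7812  21:2951  22:1148  23:5834
  24:4340  25:2794  26:5256  27:932  28:102  29:7325  30:2920  31:5136
  32:6984  33:5224  34:7395  35:6317  36:3880  37:8675  38:7572  39:4664
  40:1001  41:5974  42:743  43:282  44:8638  45:5628  46:5031  47:7084
  48:7108  49:10054  50:2795  51:2781  52:6258  53:4431  54:6171  55:1545
  56:13  57:9389  58:6892  59:4322  60:5780  61:2907  62:6138  63:92
  64:902  65:1615  66:3410  67:8133  68:8583  69:6670  70:3049  71:7982
  72:8232  73:2551  74:4003  75:5589  76:8037  77:7190  78:4533  79:3105
  80:4465  81:5149  82:5982  83:1725  84:1326  85:1706  86:6787  87:4422
  88:7664  89:5566  90:2616  91:9384  92:8876  93:8865  94:4917  95:8677
  96:2622  97:4925  98:9659  99:3666  100:8384  101:427
Giant step factor: 7916^(-102) ≡ 9650 (mod 10391).
Scan 9407·9650^i mod 10391 for i = 0, 1, …:
  i=0: 9407   i=1: 1774   i=2: 5123   i=3: 6963
  i=4: 4744   i=5: 7245   i=6: 3602   i=7: 1405
  i=8: 8386   i=9: 10183     …   i=51: 6464
  i=52: 427
Match at i=52, j=101: x = 52·102 + 101 = 5405.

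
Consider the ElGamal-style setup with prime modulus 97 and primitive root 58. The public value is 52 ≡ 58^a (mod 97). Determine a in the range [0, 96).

Baby-step giant-step with m = ceil(sqrt(96)) = 10.
Baby table (58^j mod 97 for j=0..9):
  0:1  1:58  2:66  3:45  4:88  5:60  6:85  7:80
  8:81  9:42
Giant step factor: 58^(-10) ≡ 53 (mod 97).
Scan 52·53^i mod 97 for i = 0, 1, …:
  i=0: 52   i=1: 40   i=2: 83   i=3: 34
  i=4: 56   i=5: 58
Match at i=5, j=1: a = 5·10 + 1 = 51.

51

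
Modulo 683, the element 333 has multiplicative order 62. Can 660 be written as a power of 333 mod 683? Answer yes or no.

no

660 ∈ ⟨333⟩ iff 660^62 ≡ 1 (mod 683), since |⟨333⟩| = 62.
660^62 mod 683 = 16.
Since 16 ≠ 1, 660 does not lie in the subgroup.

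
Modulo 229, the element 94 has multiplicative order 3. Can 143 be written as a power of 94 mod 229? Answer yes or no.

no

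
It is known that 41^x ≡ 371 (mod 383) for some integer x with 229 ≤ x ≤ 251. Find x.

Compute 41^229 mod 383 = 360, then multiply by 41 repeatedly:
  41^229=360  41^230=206  41^231=20  41^232=54  41^233=299
  41^234=3  41^235=123  41^236=64  41^237=326  41^238=344
  41^239=316  41^240=317  41^241=358  41^242=124  41^243=105
  41^244=92  41^245=325  41^246=303  41^247=167  41^248=336
  41^249=371
Found 371 at exponent 249.

249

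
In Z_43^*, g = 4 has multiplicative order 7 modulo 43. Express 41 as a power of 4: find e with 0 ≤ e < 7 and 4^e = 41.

4

Successive powers of 4 modulo 43:
  4^0=1  4^1=4  4^2=16  4^3=21  4^4=41
So 4^4 ≡ 41 (mod 43), giving e = 4.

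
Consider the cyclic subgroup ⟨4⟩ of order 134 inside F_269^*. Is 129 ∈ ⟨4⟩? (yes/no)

129 ∈ ⟨4⟩ iff 129^134 ≡ 1 (mod 269), since |⟨4⟩| = 134.
129^134 mod 269 = 268.
Since 268 ≠ 1, 129 does not lie in the subgroup.

no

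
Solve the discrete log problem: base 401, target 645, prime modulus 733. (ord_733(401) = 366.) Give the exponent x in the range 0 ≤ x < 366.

6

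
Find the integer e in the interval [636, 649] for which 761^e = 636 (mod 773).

642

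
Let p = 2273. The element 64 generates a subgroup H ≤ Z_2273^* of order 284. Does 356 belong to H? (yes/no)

no

356 ∈ ⟨64⟩ iff 356^284 ≡ 1 (mod 2273), since |⟨64⟩| = 284.
356^284 mod 2273 = 743.
Since 743 ≠ 1, 356 does not lie in the subgroup.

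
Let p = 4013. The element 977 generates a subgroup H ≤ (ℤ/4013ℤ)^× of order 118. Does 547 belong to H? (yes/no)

547 ∈ ⟨977⟩ iff 547^118 ≡ 1 (mod 4013), since |⟨977⟩| = 118.
547^118 mod 4013 = 1.
Since 1 = 1, 547 lies in the subgroup.

yes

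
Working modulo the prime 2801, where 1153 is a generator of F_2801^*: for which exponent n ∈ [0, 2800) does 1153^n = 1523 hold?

Baby-step giant-step with m = ceil(sqrt(2800)) = 53.
Baby table (1153^j mod 2801 for j=0..52):
  0:1  1:1153  2:1735  3:541  4:1951  5:300  6:1377  7:2315
  8:2643  9:2692  10:368  11:1353  12:2653  13:217  14:912  15:1161
  16:2556  17:416  18:677  19:1903  20:976  21:2127  22:1556  23:1428
  24:2297  25:1496  26:2273  27:1834  28:2648  29:54  30:640  31:1257
  32:1204  33:1717  34:2195  35:1532  36:1766  37:2672  38:2517  39:265
  40:236  41:411  42:514  43:1631  44:1072  45:775  46:56  47:145
  48:1926  49:2286  50:17  51:2795  52:1485
Giant step factor: 1153^(-53) ≡ 1464 (mod 2801).
Scan 1523·1464^i mod 2801 for i = 0, 1, …:
  i=0: 1523   i=1: 76   i=2: 2025   i=3: 1142
  i=4: 2492   i=5: 1386   i=6: 1180   i=7: 2104
  i=8: 1957   i=9: 2426   i=10: 2797   i=11: 2547
  i=12: 677
Match at i=12, j=18: n = 12·53 + 18 = 654.

654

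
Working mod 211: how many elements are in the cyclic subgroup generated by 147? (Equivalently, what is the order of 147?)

70

The order of 147 must divide p − 1 = 210 = 2 · 3 · 5 · 7.
Divisors: 1, 2, 3, 5, 6, 7, 10, 14, 15, 21, 30, 35, 42, 70, 105, 210.
Check each in increasing order: 147^1 ≡ 147;  147^2 ≡ 87;  147^3 ≡ 129;  147^5 ≡ 40;  147^6 ≡ 183;  147^7 ≡ 104;  147^10 ≡ 123;  147^14 ≡ 55;  147^15 ≡ 67;  147^21 ≡ 23;  147^30 ≡ 58;  147^35 ≡ 210;  147^42 ≡ 107;  147^70 ≡ 1.
Smallest exponent giving 1 is 70.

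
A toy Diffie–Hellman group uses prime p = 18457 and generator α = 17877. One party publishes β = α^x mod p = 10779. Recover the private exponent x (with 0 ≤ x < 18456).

11122

Baby-step giant-step with m = ceil(sqrt(18456)) = 136.
Baby table (17877^j mod 18457 for j=0..135):
  0:1  1:17877  2:4174  3:15404  4:17325  5:10565  6:24  7:4537
  8:7891  9:556  10:9746  11:13619  12:576  13:16603  14:4814  15:13344
  16:12420  17:13087  18:13824  19:10875  20:4794  21:6487  22:2768  23:319
  24:18007  25:2602  26:4314  27:8032  28:11061  29:7656  30:7657  31:7077
  32:11251  33:8198  34:7066  35:17631  36:17655  37:3735  38:11626  39:12182
  40:3471  41:17090  42:17666  43:15812  44:2169  45:15513  46:9476  47:4106
  48:17930  49:10348  50:15142  51:3172  52:5940  53:6259  54:5809  55:8411
  56:12725  57:2300  58:13361  59:2560  60:10217  61:17294  62:10088  63:18286
  64:6895  65:6069  66:5267  67:9002  68:2171  69:14353  70:17824  71:16457
  72:15666  73:13021  74:15190  75:12246  76:3265  77:7371  78:6844  79:17192
  80:13877  81:17049  82:4532  83:10791  84:16600  85:6554  86:822  87:3122
  88:16483  89:586  90:10803  91:9640  92:1271  93:1100  94:7995  95:14064
  96:874  97:9876  98:12047  99:7943  100:7310  101:5310  102:2519  103:15540
  104:12273  105:6062  106:9327  107:16698  108:5085  109:3820  110:17697  111:16289
  112:2364  113:13155  114:11298  115:17852  116:217  117:3339  118:1365  119:1951
  120:12754  121:3937  122:5208  123:6308  124:14303  125:9910  126:10784  127:2203
  128:14250  129:3736  130:11046  131:16356  132:418  133:15958  134:9774  135:15836
Giant step factor: 17877^(-136) ≡ 5656 (mod 18457).
Scan 10779·5656^i mod 18457 for i = 0, 1, …:
  i=0: 10779   i=1: 2553   i=2: 6394   i=3: 7201
  i=4: 12714   i=5: 1912   i=6: 16927   i=7: 2653
  i=8: 18284   i=9: 18190     …   i=80: 14546
  i=81: 9327
Match at i=81, j=106: x = 81·136 + 106 = 11122.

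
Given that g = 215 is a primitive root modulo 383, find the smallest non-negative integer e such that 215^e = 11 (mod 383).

81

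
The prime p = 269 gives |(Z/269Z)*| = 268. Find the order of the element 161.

The order of 161 must divide p − 1 = 268 = 2^2 · 67.
Divisors: 1, 2, 4, 67, 134, 268.
Check each in increasing order: 161^1 ≡ 161;  161^2 ≡ 97;  161^4 ≡ 263;  161^67 ≡ 82;  161^134 ≡ 268;  161^268 ≡ 1.
Smallest exponent giving 1 is 268.

268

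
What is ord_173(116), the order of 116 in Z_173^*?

The order of 116 must divide p − 1 = 172 = 2^2 · 43.
Divisors: 1, 2, 4, 43, 86, 172.
Check each in increasing order: 116^1 ≡ 116;  116^2 ≡ 135;  116^4 ≡ 60;  116^43 ≡ 172;  116^86 ≡ 1.
Smallest exponent giving 1 is 86.

86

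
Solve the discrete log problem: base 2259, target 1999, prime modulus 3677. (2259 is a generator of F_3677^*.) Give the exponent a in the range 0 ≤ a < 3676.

3352

Baby-step giant-step with m = ceil(sqrt(3676)) = 61.
Baby table (2259^j mod 3677 for j=0..60):
  0:1  1:2259  2:3082  3:1677  4:1033  5:2329  6:3101  7:474
  8:759  9:1099  10:666  11:601  12:846  13:2751  14:379  15:3097
  16:2469  17:3139  18:1745  19:211  20:2316  21:3150  22:855  23:1020
  24:2378  25:3482  26:735  27:2038  28:238  29:800  30:1793  31:2010
  32:3172  33:2752  34:2638  35:2502  36:469  37:495  38:397  39:3312
  40:2790  41:232  42:1954  43:1686  44:2979  45:651  46:3486  47:2417
  48:3335  49:3269  50:1255  51:78  52:3383  53:1391  54:2111  55:3357
  56:1489  57:2873  58:202  59:370  60:1151
Giant step factor: 2259^(-61) ≡ 133 (mod 3677).
Scan 1999·133^i mod 3677 for i = 0, 1, …:
  i=0: 1999   i=1: 1123   i=2: 2279   i=3: 1593
  i=4: 2280   i=5: 1726   i=6: 1584   i=7: 1083
  i=8: 636   i=9: 17     …   i=53: 3015
  i=54: 202
Match at i=54, j=58: a = 54·61 + 58 = 3352.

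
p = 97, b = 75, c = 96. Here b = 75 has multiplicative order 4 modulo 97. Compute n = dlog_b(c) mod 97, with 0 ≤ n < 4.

Successive powers of 75 modulo 97:
  75^0=1  75^1=75  75^2=96
So 75^2 ≡ 96 (mod 97), giving n = 2.

2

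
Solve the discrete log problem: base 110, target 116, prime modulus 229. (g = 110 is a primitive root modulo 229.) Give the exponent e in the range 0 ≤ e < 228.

167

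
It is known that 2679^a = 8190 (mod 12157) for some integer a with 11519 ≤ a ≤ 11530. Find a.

11520

Compute 2679^11519 mod 12157 = 5925, then multiply by 2679 repeatedly:
  2679^11519=5925  2679^11520=8190
Found 8190 at exponent 11520.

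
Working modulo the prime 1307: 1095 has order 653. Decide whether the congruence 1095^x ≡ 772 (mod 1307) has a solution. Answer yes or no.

no

772 ∈ ⟨1095⟩ iff 772^653 ≡ 1 (mod 1307), since |⟨1095⟩| = 653.
772^653 mod 1307 = 1306.
Since 1306 ≠ 1, 772 does not lie in the subgroup.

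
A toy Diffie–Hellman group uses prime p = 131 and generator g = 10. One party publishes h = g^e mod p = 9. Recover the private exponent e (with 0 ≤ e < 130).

Baby-step giant-step with m = ceil(sqrt(130)) = 12.
Baby table (10^j mod 131 for j=0..11):
  0:1  1:10  2:100  3:83  4:44  5:47  6:77  7:115
  8:102  9:103  10:113  11:82
Giant step factor: 10^(-12) ≡ 27 (mod 131).
Scan 9·27^i mod 131 for i = 0, 1, …:
  i=0: 9   i=1: 112   i=2: 11   i=3: 35
  i=4: 28   i=5: 101   i=6: 107   i=7: 7
  i=8: 58   i=9: 125   i=10: 100
Match at i=10, j=2: e = 10·12 + 2 = 122.

122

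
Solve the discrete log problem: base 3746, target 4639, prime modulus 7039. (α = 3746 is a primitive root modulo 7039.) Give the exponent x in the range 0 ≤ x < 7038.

Baby-step giant-step with m = ceil(sqrt(7038)) = 84.
Baby table (3746^j mod 7039 for j=0..83):
  0:1  1:3746  2:3789  3:2970  4:4000  5:5008  6:1033  7:5207
  8:353  9:6045  10:107  11:6638  12:4200  13:1035  14:5660  15:892
  16:4946  17:1068  18:2576  19:6266  20:4410  21:6366  22:5943  23:5160
  24:266  25:3937  26:1297  27:1652  28:1111  29:1757  30:257  31:5418
  32:2391  33:3078  34:306  35:5958  36:5038  37:789  38:6253  39:4985
  40:6382  41:2528  42:2433  43:5552  44:4586  45:3996  46:4102  47:6994
  48:366  49:5470  50:91  51:3014  52:6927  53:2788  54:5011  55:5232
  56:2496  57:2224  58:3967  59:1053  60:2698  61:5743  62:2094  63:2678
  64:1213  65:3743  66:6629  67:5681  68:2129  69:47  70:87  71:2108
  72:5849  73:4986  74:3089  75:6317  76:5403  77:2513  78:2555  79:5029
  80:2270  81:308  82:6411  83:5577
Giant step factor: 3746^(-84) ≡ 2475 (mod 7039).
Scan 4639·2475^i mod 7039 for i = 0, 1, …:
  i=0: 4639   i=1: 916   i=2: 542   i=3: 4040
  i=4: 3620   i=5: 5892   i=6: 4931   i=7: 5638
  i=8: 2752   i=9: 4487     …   i=47: 5487
  i=48: 2094
Match at i=48, j=62: x = 48·84 + 62 = 4094.

4094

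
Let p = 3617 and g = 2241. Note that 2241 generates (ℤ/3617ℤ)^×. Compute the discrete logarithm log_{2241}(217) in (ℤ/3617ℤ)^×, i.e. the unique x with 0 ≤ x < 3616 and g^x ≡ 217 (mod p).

Baby-step giant-step with m = ceil(sqrt(3616)) = 61.
Baby table (2241^j mod 3617 for j=0..60):
  0:1  1:2241  2:1685  3:3554  4:3497  5:2355  6:352  7:326
  8:3549  9:3143  10:1164  11:667  12:926  13:2625  14:1383  15:3151
  16:1007  17:3296  18:422  19:1665  20:2138  21:2350  22:3615  23:2752
  24:247  25:126  26:240  27:2524  28:2913  29:2965  30:136  31:948
  32:1289  33:2283  34:1765  35:1984  36:851  37:932  38:1603  39:642
  40:2773  41:287  42:2958  43:2534  44:4  45:1730  46:3123  47:3365
  48:3137  49:2186  50:1408  51:1304  52:3345  53:1721  54:1039  55:2668
  56:87  57:3266  58:1915  59:1753  60:411
Giant step factor: 2241^(-61) ≡ 1062 (mod 3617).
Scan 217·1062^i mod 3617 for i = 0, 1, …:
  i=0: 217   i=1: 2583   i=2: 1460   i=3: 2444
  i=4: 2139   i=5: 142   i=6: 2507   i=7: 322
  i=8: 1966   i=9: 883     …   i=43: 1510
  i=44: 1289
Match at i=44, j=32: x = 44·61 + 32 = 2716.

2716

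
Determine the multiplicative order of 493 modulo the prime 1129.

The order of 493 must divide p − 1 = 1128 = 2^3 · 3 · 47.
Divisors: 1, 2, 3, 4, 6, 8, 12, 24, 47, 94, 141, 188, 282, 376, 564, 1128.
Check each in increasing order: 493^1 ≡ 493;  493^2 ≡ 314;  493^3 ≡ 129;  493^4 ≡ 373;  493^6 ≡ 835;  493^8 ≡ 262;  493^12 ≡ 632;  493^24 ≡ 887;  493^47 ≡ 831;  493^94 ≡ 742;  493^141 ≡ 168;  493^188 ≡ 741;  493^282 ≡ 1128;  493^376 ≡ 387;  493^564 ≡ 1.
Smallest exponent giving 1 is 564.

564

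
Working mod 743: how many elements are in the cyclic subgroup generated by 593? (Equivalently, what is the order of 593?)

742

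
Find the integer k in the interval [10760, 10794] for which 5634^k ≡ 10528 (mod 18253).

10789

Compute 5634^10760 mod 18253 = 4618, then multiply by 5634 repeatedly:
  5634^10760=4618  5634^10761=7287  5634^10762=3961  5634^10763=11108  5634^10764=11188
  5634^10765=5583  5634^10766=4703  5634^10767=11599  5634^10768=3026  5634^10769=182
  5634^10770=3220  5634^10771=16251  5634^10772=1086  5634^10773=3769  5634^10774=6307
  5634^10775=13300  5634^10776=3635  5634^10777=17977  5634^10778=14774  5634^10779=3036
  5634^10780=1763  5634^10781=3110  5634^10782=17113  5634^10783=2296  5634^10784=12540
  5634^10785=11250  5634^10786=8084  5634^10787=4021  5634^10788=2341  5634^10789=10528
Found 10528 at exponent 10789.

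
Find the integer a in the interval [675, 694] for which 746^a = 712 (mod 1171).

Compute 746^675 mod 1171 = 177, then multiply by 746 repeatedly:
  746^675=177  746^676=890  746^677=1154  746^678=199  746^679=908
  746^680=530  746^681=753  746^682=829  746^683=146  746^684=13
  746^685=330  746^686=270  746^687=8  746^688=113  746^689=1157
  746^690=95  746^691=610  746^692=712
Found 712 at exponent 692.

692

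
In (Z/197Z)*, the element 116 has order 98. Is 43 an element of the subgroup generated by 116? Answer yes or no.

yes

43 ∈ ⟨116⟩ iff 43^98 ≡ 1 (mod 197), since |⟨116⟩| = 98.
43^98 mod 197 = 1.
Since 1 = 1, 43 lies in the subgroup.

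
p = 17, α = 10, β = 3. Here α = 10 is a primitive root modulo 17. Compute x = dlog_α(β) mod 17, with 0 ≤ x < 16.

Successive powers of 10 modulo 17:
  10^0=1  10^1=10  10^2=15  10^3=14  10^4=4  10^5=6
  10^6=9  10^7=5  10^8=16  10^9=7  10^10=2  10^11=3
So 10^11 ≡ 3 (mod 17), giving x = 11.

11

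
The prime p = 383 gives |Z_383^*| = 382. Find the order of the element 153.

191

The order of 153 must divide p − 1 = 382 = 2 · 191.
Divisors: 1, 2, 191, 382.
Check each in increasing order: 153^1 ≡ 153;  153^2 ≡ 46;  153^191 ≡ 1.
Smallest exponent giving 1 is 191.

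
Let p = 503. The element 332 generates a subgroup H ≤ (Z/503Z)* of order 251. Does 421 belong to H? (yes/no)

421 ∈ ⟨332⟩ iff 421^251 ≡ 1 (mod 503), since |⟨332⟩| = 251.
421^251 mod 503 = 1.
Since 1 = 1, 421 lies in the subgroup.

yes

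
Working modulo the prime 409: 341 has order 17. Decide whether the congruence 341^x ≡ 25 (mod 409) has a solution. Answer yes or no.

yes

25 ∈ ⟨341⟩ iff 25^17 ≡ 1 (mod 409), since |⟨341⟩| = 17.
25^17 mod 409 = 1.
Since 1 = 1, 25 lies in the subgroup.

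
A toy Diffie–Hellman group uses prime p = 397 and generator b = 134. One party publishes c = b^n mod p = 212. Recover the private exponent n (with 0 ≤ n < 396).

309

Baby-step giant-step with m = ceil(sqrt(396)) = 20.
Baby table (134^j mod 397 for j=0..19):
  0:1  1:134  2:91  3:284  4:341  5:39  6:65  7:373
  8:357  9:198  10:330  11:153  12:255  13:28  14:179  15:166
  16:12  17:20  18:298  19:232
Giant step factor: 134^(-20) ≡ 192 (mod 397).
Scan 212·192^i mod 397 for i = 0, 1, …:
  i=0: 212   i=1: 210   i=2: 223   i=3: 337
  i=4: 390   i=5: 244   i=6: 2   i=7: 384
  i=8: 283   i=9: 344     …   i=14: 336
  i=15: 198
Match at i=15, j=9: n = 15·20 + 9 = 309.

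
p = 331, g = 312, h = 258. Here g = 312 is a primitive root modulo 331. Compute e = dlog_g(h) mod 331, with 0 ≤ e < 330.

276

Baby-step giant-step with m = ceil(sqrt(330)) = 19.
Baby table (312^j mod 331 for j=0..18):
  0:1  1:312  2:30  3:92  4:238  5:112  6:189  7:50
  8:43  9:176  10:297  11:315  12:304  13:182  14:183  15:164
  16:194  17:286  18:193
Giant step factor: 312^(-19) ≡ 140 (mod 331).
Scan 258·140^i mod 331 for i = 0, 1, …:
  i=0: 258   i=1: 41   i=2: 113   i=3: 263
  i=4: 79   i=5: 137   i=6: 313   i=7: 128
  i=8: 46   i=9: 151     …   i=13: 222
  i=14: 297
Match at i=14, j=10: e = 14·19 + 10 = 276.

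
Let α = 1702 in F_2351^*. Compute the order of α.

The order of 1702 must divide p − 1 = 2350 = 2 · 5^2 · 47.
Divisors: 1, 2, 5, 10, 25, 47, 50, 94, 235, 470, 1175, 2350.
Check each in increasing order: 1702^1 ≡ 1702;  1702^2 ≡ 372;  1702^5 ≡ 1686;  1702^10 ≡ 237;  1702^25 ≡ 303;  1702^47 ≡ 746;  1702^50 ≡ 120;  1702^94 ≡ 1680;  1702^235 ≡ 1820;  1702^470 ≡ 2192;  1702^1175 ≡ 2350;  1702^2350 ≡ 1.
Smallest exponent giving 1 is 2350.

2350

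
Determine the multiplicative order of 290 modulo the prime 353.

352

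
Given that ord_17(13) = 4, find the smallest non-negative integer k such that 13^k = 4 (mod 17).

Successive powers of 13 modulo 17:
  13^0=1  13^1=13  13^2=16  13^3=4
So 13^3 ≡ 4 (mod 17), giving k = 3.

3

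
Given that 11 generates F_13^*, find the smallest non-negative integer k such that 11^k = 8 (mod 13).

Successive powers of 11 modulo 13:
  11^0=1  11^1=11  11^2=4  11^3=5  11^4=3  11^5=7
  11^6=12  11^7=2  11^8=9  11^9=8
So 11^9 ≡ 8 (mod 13), giving k = 9.

9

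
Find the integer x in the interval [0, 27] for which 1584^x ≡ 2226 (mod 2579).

12

Compute 1584^0 mod 2579 = 1, then multiply by 1584 repeatedly:
  1584^0=1  1584^1=1584  1584^2=2268  1584^3=2544  1584^4=1298
  1584^5=569  1584^6=1225  1584^7=992  1584^8=717  1584^9=968
  1584^10=1386  1584^11=695  1584^12=2226
Found 2226 at exponent 12.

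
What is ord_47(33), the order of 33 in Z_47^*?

46

The order of 33 must divide p − 1 = 46 = 2 · 23.
Divisors: 1, 2, 23, 46.
Check each in increasing order: 33^1 ≡ 33;  33^2 ≡ 8;  33^23 ≡ 46;  33^46 ≡ 1.
Smallest exponent giving 1 is 46.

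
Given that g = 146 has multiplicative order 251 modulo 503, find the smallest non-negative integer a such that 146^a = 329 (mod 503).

216

Baby-step giant-step with m = ceil(sqrt(251)) = 16.
Baby table (146^j mod 503 for j=0..15):
  0:1  1:146  2:190  3:75  4:387  5:166  6:92  7:354
  8:378  9:361  10:394  11:182  12:416  13:376  14:69  15:14
Giant step factor: 146^(-16) ≡ 393 (mod 503).
Scan 329·393^i mod 503 for i = 0, 1, …:
  i=0: 329   i=1: 26   i=2: 158   i=3: 225
  i=4: 400   i=5: 264   i=6: 134   i=7: 350
  i=8: 231   i=9: 243   i=10: 432   i=11: 265
  i=12: 24   i=13: 378
Match at i=13, j=8: a = 13·16 + 8 = 216.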